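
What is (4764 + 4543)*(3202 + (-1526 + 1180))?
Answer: 26580792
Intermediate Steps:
(4764 + 4543)*(3202 + (-1526 + 1180)) = 9307*(3202 - 346) = 9307*2856 = 26580792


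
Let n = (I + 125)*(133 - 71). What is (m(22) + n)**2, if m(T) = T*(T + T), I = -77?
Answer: 15555136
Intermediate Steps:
n = 2976 (n = (-77 + 125)*(133 - 71) = 48*62 = 2976)
m(T) = 2*T**2 (m(T) = T*(2*T) = 2*T**2)
(m(22) + n)**2 = (2*22**2 + 2976)**2 = (2*484 + 2976)**2 = (968 + 2976)**2 = 3944**2 = 15555136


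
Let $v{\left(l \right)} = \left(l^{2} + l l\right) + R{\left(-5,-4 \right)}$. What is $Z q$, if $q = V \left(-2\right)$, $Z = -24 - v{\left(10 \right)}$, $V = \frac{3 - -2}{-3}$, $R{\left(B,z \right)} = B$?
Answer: $-730$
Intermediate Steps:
$v{\left(l \right)} = -5 + 2 l^{2}$ ($v{\left(l \right)} = \left(l^{2} + l l\right) - 5 = \left(l^{2} + l^{2}\right) - 5 = 2 l^{2} - 5 = -5 + 2 l^{2}$)
$V = - \frac{5}{3}$ ($V = \left(3 + 2\right) \left(- \frac{1}{3}\right) = 5 \left(- \frac{1}{3}\right) = - \frac{5}{3} \approx -1.6667$)
$Z = -219$ ($Z = -24 - \left(-5 + 2 \cdot 10^{2}\right) = -24 - \left(-5 + 2 \cdot 100\right) = -24 - \left(-5 + 200\right) = -24 - 195 = -219$)
$q = \frac{10}{3}$ ($q = \left(- \frac{5}{3}\right) \left(-2\right) = \frac{10}{3} \approx 3.3333$)
$Z q = \left(-219\right) \frac{10}{3} = -730$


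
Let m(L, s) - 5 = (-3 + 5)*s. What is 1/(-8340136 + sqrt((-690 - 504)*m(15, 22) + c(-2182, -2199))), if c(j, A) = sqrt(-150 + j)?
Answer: 1/(-8340136 + sqrt(2)*sqrt(-29253 + I*sqrt(583))) ≈ -1.199e-7 - 3.0e-12*I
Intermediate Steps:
m(L, s) = 5 + 2*s (m(L, s) = 5 + (-3 + 5)*s = 5 + 2*s)
1/(-8340136 + sqrt((-690 - 504)*m(15, 22) + c(-2182, -2199))) = 1/(-8340136 + sqrt((-690 - 504)*(5 + 2*22) + sqrt(-150 - 2182))) = 1/(-8340136 + sqrt(-1194*(5 + 44) + sqrt(-2332))) = 1/(-8340136 + sqrt(-1194*49 + 2*I*sqrt(583))) = 1/(-8340136 + sqrt(-58506 + 2*I*sqrt(583)))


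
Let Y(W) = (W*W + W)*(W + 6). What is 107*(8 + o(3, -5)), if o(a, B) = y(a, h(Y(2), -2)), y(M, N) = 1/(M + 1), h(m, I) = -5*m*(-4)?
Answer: 3531/4 ≈ 882.75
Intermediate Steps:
Y(W) = (6 + W)*(W + W²) (Y(W) = (W² + W)*(6 + W) = (W + W²)*(6 + W) = (6 + W)*(W + W²))
h(m, I) = 20*m
y(M, N) = 1/(1 + M)
o(a, B) = 1/(1 + a)
107*(8 + o(3, -5)) = 107*(8 + 1/(1 + 3)) = 107*(8 + 1/4) = 107*(8 + ¼) = 107*(33/4) = 3531/4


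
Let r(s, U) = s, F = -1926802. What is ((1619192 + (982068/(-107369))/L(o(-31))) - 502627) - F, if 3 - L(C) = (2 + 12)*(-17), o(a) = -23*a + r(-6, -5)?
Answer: 78749947430875/25875929 ≈ 3.0434e+6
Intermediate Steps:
o(a) = -6 - 23*a (o(a) = -23*a - 6 = -6 - 23*a)
L(C) = 241 (L(C) = 3 - (2 + 12)*(-17) = 3 - 14*(-17) = 3 - 1*(-238) = 3 + 238 = 241)
((1619192 + (982068/(-107369))/L(o(-31))) - 502627) - F = ((1619192 + (982068/(-107369))/241) - 502627) - 1*(-1926802) = ((1619192 + (982068*(-1/107369))*(1/241)) - 502627) + 1926802 = ((1619192 - 982068/107369*1/241) - 502627) + 1926802 = ((1619192 - 982068/25875929) - 502627) + 1926802 = (41898096247300/25875929 - 502627) + 1926802 = 28892155681817/25875929 + 1926802 = 78749947430875/25875929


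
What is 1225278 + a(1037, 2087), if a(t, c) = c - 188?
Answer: 1227177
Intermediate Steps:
a(t, c) = -188 + c
1225278 + a(1037, 2087) = 1225278 + (-188 + 2087) = 1225278 + 1899 = 1227177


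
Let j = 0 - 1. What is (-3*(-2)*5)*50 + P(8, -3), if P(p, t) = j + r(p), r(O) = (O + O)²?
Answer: 1755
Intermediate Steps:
r(O) = 4*O² (r(O) = (2*O)² = 4*O²)
j = -1
P(p, t) = -1 + 4*p²
(-3*(-2)*5)*50 + P(8, -3) = (-3*(-2)*5)*50 + (-1 + 4*8²) = (6*5)*50 + (-1 + 4*64) = 30*50 + (-1 + 256) = 1500 + 255 = 1755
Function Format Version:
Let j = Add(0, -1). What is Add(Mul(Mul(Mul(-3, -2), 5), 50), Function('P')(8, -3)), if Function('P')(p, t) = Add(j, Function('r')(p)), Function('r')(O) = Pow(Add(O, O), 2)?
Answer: 1755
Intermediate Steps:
Function('r')(O) = Mul(4, Pow(O, 2)) (Function('r')(O) = Pow(Mul(2, O), 2) = Mul(4, Pow(O, 2)))
j = -1
Function('P')(p, t) = Add(-1, Mul(4, Pow(p, 2)))
Add(Mul(Mul(Mul(-3, -2), 5), 50), Function('P')(8, -3)) = Add(Mul(Mul(Mul(-3, -2), 5), 50), Add(-1, Mul(4, Pow(8, 2)))) = Add(Mul(Mul(6, 5), 50), Add(-1, Mul(4, 64))) = Add(Mul(30, 50), Add(-1, 256)) = Add(1500, 255) = 1755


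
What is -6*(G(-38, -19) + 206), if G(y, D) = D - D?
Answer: -1236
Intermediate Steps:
G(y, D) = 0
-6*(G(-38, -19) + 206) = -6*(0 + 206) = -6*206 = -1236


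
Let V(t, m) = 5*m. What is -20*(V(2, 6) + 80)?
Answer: -2200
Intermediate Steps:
-20*(V(2, 6) + 80) = -20*(5*6 + 80) = -20*(30 + 80) = -20*110 = -2200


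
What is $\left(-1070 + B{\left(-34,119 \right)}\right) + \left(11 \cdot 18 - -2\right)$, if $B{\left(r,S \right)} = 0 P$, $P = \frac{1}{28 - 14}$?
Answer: $-870$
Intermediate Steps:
$P = \frac{1}{14} \approx 0.071429$
$B{\left(r,S \right)} = 0$ ($B{\left(r,S \right)} = 0 \cdot \frac{1}{14} = 0$)
$\left(-1070 + B{\left(-34,119 \right)}\right) + \left(11 \cdot 18 - -2\right) = \left(-1070 + 0\right) + \left(11 \cdot 18 - -2\right) = -1070 + \left(198 + \left(-11 + 13\right)\right) = -1070 + \left(198 + 2\right) = -1070 + 200 = -870$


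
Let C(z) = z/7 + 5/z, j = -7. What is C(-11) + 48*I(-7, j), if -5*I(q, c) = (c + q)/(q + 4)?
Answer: -18028/385 ≈ -46.826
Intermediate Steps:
C(z) = 5/z + z/7 (C(z) = z*(⅐) + 5/z = z/7 + 5/z = 5/z + z/7)
I(q, c) = -(c + q)/(5*(4 + q)) (I(q, c) = -(c + q)/(5*(q + 4)) = -(c + q)/(5*(4 + q)))
C(-11) + 48*I(-7, j) = (5/(-11) + (⅐)*(-11)) + 48*((-1*(-7) - 1*(-7))/(5*(4 - 7))) = (5*(-1/11) - 11/7) + 48*((⅕)*(7 + 7)/(-3)) = (-5/11 - 11/7) + 48*((⅕)*(-⅓)*14) = -156/77 + 48*(-14/15) = -156/77 - 224/5 = -18028/385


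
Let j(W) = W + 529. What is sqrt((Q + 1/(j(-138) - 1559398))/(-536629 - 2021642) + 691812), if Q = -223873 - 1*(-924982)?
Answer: sqrt(135860161327086204171398362074)/443151377433 ≈ 831.75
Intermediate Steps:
j(W) = 529 + W
Q = 701109 (Q = -223873 + 924982 = 701109)
sqrt((Q + 1/(j(-138) - 1559398))/(-536629 - 2021642) + 691812) = sqrt((701109 + 1/((529 - 138) - 1559398))/(-536629 - 2021642) + 691812) = sqrt((701109 + 1/(391 - 1559398))/(-2558271) + 691812) = sqrt((701109 + 1/(-1559007))*(-1/2558271) + 691812) = sqrt((701109 - 1/1559007)*(-1/2558271) + 691812) = sqrt((1093033838762/1559007)*(-1/2558271) + 691812) = sqrt(-1093033838762/3988362396897 + 691812) = sqrt(2759195873488268602/3988362396897) = sqrt(135860161327086204171398362074)/443151377433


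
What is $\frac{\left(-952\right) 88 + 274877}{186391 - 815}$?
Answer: $\frac{191101}{185576} \approx 1.0298$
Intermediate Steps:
$\frac{\left(-952\right) 88 + 274877}{186391 - 815} = \frac{-83776 + 274877}{185576} = 191101 \cdot \frac{1}{185576} = \frac{191101}{185576}$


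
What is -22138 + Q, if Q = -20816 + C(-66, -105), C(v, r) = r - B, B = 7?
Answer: -43066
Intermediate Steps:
C(v, r) = -7 + r (C(v, r) = r - 1*7 = r - 7 = -7 + r)
Q = -20928 (Q = -20816 + (-7 - 105) = -20816 - 112 = -20928)
-22138 + Q = -22138 - 20928 = -43066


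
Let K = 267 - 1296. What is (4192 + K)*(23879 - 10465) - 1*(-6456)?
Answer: 42434938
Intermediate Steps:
K = -1029
(4192 + K)*(23879 - 10465) - 1*(-6456) = (4192 - 1029)*(23879 - 10465) - 1*(-6456) = 3163*13414 + 6456 = 42428482 + 6456 = 42434938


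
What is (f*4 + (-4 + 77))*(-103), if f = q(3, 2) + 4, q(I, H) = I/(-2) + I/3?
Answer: -8961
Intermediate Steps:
q(I, H) = -I/6 (q(I, H) = I*(-1/2) + I*(1/3) = -I/2 + I/3 = -I/6)
f = 7/2 (f = -1/6*3 + 4 = -1/2 + 4 = 7/2 ≈ 3.5000)
(f*4 + (-4 + 77))*(-103) = ((7/2)*4 + (-4 + 77))*(-103) = (14 + 73)*(-103) = 87*(-103) = -8961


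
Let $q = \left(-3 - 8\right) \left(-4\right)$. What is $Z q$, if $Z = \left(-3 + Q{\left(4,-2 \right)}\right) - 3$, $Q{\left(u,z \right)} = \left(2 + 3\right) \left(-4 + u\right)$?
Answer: $-264$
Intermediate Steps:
$Q{\left(u,z \right)} = -20 + 5 u$ ($Q{\left(u,z \right)} = 5 \left(-4 + u\right) = -20 + 5 u$)
$q = 44$ ($q = \left(-11\right) \left(-4\right) = 44$)
$Z = -6$ ($Z = \left(-3 + \left(-20 + 5 \cdot 4\right)\right) - 3 = \left(-3 + \left(-20 + 20\right)\right) - 3 = \left(-3 + 0\right) - 3 = -3 - 3 = -6$)
$Z q = \left(-6\right) 44 = -264$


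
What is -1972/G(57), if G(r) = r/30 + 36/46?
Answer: -453560/617 ≈ -735.11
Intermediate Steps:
G(r) = 18/23 + r/30 (G(r) = r*(1/30) + 36*(1/46) = r/30 + 18/23 = 18/23 + r/30)
-1972/G(57) = -1972/(18/23 + (1/30)*57) = -1972/(18/23 + 19/10) = -1972/617/230 = -1972*230/617 = -453560/617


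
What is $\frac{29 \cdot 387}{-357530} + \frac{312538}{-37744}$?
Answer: $- \frac{28041328013}{3373653080} \approx -8.3119$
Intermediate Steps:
$\frac{29 \cdot 387}{-357530} + \frac{312538}{-37744} = 11223 \left(- \frac{1}{357530}\right) + 312538 \left(- \frac{1}{37744}\right) = - \frac{11223}{357530} - \frac{156269}{18872} = - \frac{28041328013}{3373653080}$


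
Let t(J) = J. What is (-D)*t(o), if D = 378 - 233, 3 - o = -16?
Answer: -2755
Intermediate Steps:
o = 19 (o = 3 - 1*(-16) = 3 + 16 = 19)
D = 145
(-D)*t(o) = -1*145*19 = -145*19 = -2755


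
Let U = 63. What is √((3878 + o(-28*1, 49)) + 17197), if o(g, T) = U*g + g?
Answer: √19283 ≈ 138.86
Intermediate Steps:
o(g, T) = 64*g (o(g, T) = 63*g + g = 64*g)
√((3878 + o(-28*1, 49)) + 17197) = √((3878 + 64*(-28*1)) + 17197) = √((3878 + 64*(-28)) + 17197) = √((3878 - 1792) + 17197) = √(2086 + 17197) = √19283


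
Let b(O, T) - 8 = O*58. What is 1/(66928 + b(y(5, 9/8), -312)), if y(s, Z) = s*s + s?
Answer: 1/68676 ≈ 1.4561e-5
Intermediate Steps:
y(s, Z) = s + s² (y(s, Z) = s² + s = s + s²)
b(O, T) = 8 + 58*O (b(O, T) = 8 + O*58 = 8 + 58*O)
1/(66928 + b(y(5, 9/8), -312)) = 1/(66928 + (8 + 58*(5*(1 + 5)))) = 1/(66928 + (8 + 58*(5*6))) = 1/(66928 + (8 + 58*30)) = 1/(66928 + (8 + 1740)) = 1/(66928 + 1748) = 1/68676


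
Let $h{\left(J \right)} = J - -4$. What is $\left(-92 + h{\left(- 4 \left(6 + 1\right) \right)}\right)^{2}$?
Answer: $13456$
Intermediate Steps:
$h{\left(J \right)} = 4 + J$ ($h{\left(J \right)} = J + 4 = 4 + J$)
$\left(-92 + h{\left(- 4 \left(6 + 1\right) \right)}\right)^{2} = \left(-92 + \left(4 - 4 \left(6 + 1\right)\right)\right)^{2} = \left(-92 + \left(4 - 28\right)\right)^{2} = \left(-92 - 24\right)^{2} = \left(-116\right)^{2} = 13456$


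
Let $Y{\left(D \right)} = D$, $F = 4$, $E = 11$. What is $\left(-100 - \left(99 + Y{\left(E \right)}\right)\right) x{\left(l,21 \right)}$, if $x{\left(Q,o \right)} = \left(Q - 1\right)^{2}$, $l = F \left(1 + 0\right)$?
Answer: $-1890$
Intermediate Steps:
$l = 4$ ($l = 4 \left(1 + 0\right) = 4 \cdot 1 = 4$)
$x{\left(Q,o \right)} = \left(-1 + Q\right)^{2}$
$\left(-100 - \left(99 + Y{\left(E \right)}\right)\right) x{\left(l,21 \right)} = \left(-100 - 110\right) \left(-1 + 4\right)^{2} = \left(-100 - 110\right) 3^{2} = \left(-100 - 110\right) 9 = \left(-210\right) 9 = -1890$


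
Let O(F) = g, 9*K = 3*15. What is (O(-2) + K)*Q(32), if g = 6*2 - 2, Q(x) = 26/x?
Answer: 195/16 ≈ 12.188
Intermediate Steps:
K = 5 (K = (3*15)/9 = (1/9)*45 = 5)
g = 10 (g = 12 - 2 = 10)
O(F) = 10
(O(-2) + K)*Q(32) = (10 + 5)*(26/32) = 15*(26*(1/32)) = 15*(13/16) = 195/16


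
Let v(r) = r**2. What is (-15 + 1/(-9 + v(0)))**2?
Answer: 18496/81 ≈ 228.35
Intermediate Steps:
(-15 + 1/(-9 + v(0)))**2 = (-15 + 1/(-9 + 0**2))**2 = (-15 + 1/(-9 + 0))**2 = (-15 + 1/(-9))**2 = (-15 - 1/9)**2 = (-136/9)**2 = 18496/81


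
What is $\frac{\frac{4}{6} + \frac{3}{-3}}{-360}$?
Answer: $\frac{1}{1080} \approx 0.00092593$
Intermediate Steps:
$\frac{\frac{4}{6} + \frac{3}{-3}}{-360} = - \frac{4 \cdot \frac{1}{6} + 3 \left(- \frac{1}{3}\right)}{360} = - \frac{\frac{2}{3} - 1}{360} = \left(- \frac{1}{360}\right) \left(- \frac{1}{3}\right) = \frac{1}{1080}$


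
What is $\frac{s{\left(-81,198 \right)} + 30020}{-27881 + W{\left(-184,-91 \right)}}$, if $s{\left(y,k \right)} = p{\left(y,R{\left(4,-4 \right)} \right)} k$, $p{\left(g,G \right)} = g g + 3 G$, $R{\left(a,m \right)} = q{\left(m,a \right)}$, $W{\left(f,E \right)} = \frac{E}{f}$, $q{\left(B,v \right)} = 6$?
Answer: $- \frac{245209808}{5130013} \approx -47.799$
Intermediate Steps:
$R{\left(a,m \right)} = 6$
$p{\left(g,G \right)} = g^{2} + 3 G$
$s{\left(y,k \right)} = k \left(18 + y^{2}\right)$ ($s{\left(y,k \right)} = \left(y^{2} + 3 \cdot 6\right) k = \left(y^{2} + 18\right) k = \left(18 + y^{2}\right) k = k \left(18 + y^{2}\right)$)
$\frac{s{\left(-81,198 \right)} + 30020}{-27881 + W{\left(-184,-91 \right)}} = \frac{198 \left(18 + \left(-81\right)^{2}\right) + 30020}{-27881 - \frac{91}{-184}} = \frac{198 \left(18 + 6561\right) + 30020}{-27881 - - \frac{91}{184}} = \frac{198 \cdot 6579 + 30020}{-27881 + \frac{91}{184}} = \frac{1302642 + 30020}{- \frac{5130013}{184}} = 1332662 \left(- \frac{184}{5130013}\right) = - \frac{245209808}{5130013}$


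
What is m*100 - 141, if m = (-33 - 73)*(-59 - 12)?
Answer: 752459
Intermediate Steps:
m = 7526 (m = -106*(-71) = 7526)
m*100 - 141 = 7526*100 - 141 = 752600 - 141 = 752459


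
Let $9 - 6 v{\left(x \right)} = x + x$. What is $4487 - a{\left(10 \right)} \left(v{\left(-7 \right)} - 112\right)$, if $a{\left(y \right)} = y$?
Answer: $\frac{16706}{3} \approx 5568.7$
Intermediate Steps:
$v{\left(x \right)} = \frac{3}{2} - \frac{x}{3}$ ($v{\left(x \right)} = \frac{3}{2} - \frac{x + x}{6} = \frac{3}{2} - \frac{2 x}{6} = \frac{3}{2} - \frac{x}{3}$)
$4487 - a{\left(10 \right)} \left(v{\left(-7 \right)} - 112\right) = 4487 - 10 \left(\left(\frac{3}{2} - - \frac{7}{3}\right) - 112\right) = 4487 - 10 \left(\left(\frac{3}{2} + \frac{7}{3}\right) - 112\right) = 4487 - 10 \left(\frac{23}{6} - 112\right) = 4487 - 10 \left(- \frac{649}{6}\right) = 4487 - - \frac{3245}{3} = 4487 + \frac{3245}{3} = \frac{16706}{3}$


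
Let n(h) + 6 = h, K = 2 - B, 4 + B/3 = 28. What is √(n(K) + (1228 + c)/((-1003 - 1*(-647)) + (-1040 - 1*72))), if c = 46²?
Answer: 6*I*√292866/367 ≈ 8.8475*I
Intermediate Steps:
B = 72 (B = -12 + 3*28 = -12 + 84 = 72)
K = -70 (K = 2 - 1*72 = 2 - 72 = -70)
c = 2116
n(h) = -6 + h
√(n(K) + (1228 + c)/((-1003 - 1*(-647)) + (-1040 - 1*72))) = √((-6 - 70) + (1228 + 2116)/((-1003 - 1*(-647)) + (-1040 - 1*72))) = √(-76 + 3344/((-1003 + 647) + (-1040 - 72))) = √(-76 + 3344/(-356 - 1112)) = √(-76 + 3344/(-1468)) = √(-76 + 3344*(-1/1468)) = √(-76 - 836/367) = √(-28728/367) = 6*I*√292866/367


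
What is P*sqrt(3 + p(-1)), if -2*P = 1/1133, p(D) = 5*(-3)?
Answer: -I*sqrt(3)/1133 ≈ -0.0015287*I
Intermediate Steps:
p(D) = -15
P = -1/2266 (P = -1/2/1133 = -1/2*1/1133 = -1/2266 ≈ -0.00044131)
P*sqrt(3 + p(-1)) = -sqrt(3 - 15)/2266 = -I*sqrt(3)/1133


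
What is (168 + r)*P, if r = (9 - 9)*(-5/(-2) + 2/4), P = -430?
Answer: -72240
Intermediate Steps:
r = 0 (r = 0*(-5*(-1/2) + 2*(1/4)) = 0*(5/2 + 1/2) = 0*3 = 0)
(168 + r)*P = (168 + 0)*(-430) = 168*(-430) = -72240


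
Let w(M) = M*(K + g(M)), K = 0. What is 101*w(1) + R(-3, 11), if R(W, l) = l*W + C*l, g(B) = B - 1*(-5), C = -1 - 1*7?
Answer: 485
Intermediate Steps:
C = -8 (C = -1 - 7 = -8)
g(B) = 5 + B (g(B) = B + 5 = 5 + B)
R(W, l) = -8*l + W*l (R(W, l) = l*W - 8*l = W*l - 8*l = -8*l + W*l)
w(M) = M*(5 + M) (w(M) = M*(0 + (5 + M)) = M*(5 + M))
101*w(1) + R(-3, 11) = 101*(1*(5 + 1)) + 11*(-8 - 3) = 101*(1*6) + 11*(-11) = 101*6 - 121 = 606 - 121 = 485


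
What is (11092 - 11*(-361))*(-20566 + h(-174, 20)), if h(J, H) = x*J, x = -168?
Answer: 130535958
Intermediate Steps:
h(J, H) = -168*J
(11092 - 11*(-361))*(-20566 + h(-174, 20)) = (11092 - 11*(-361))*(-20566 - 168*(-174)) = (11092 + 3971)*(-20566 + 29232) = 15063*8666 = 130535958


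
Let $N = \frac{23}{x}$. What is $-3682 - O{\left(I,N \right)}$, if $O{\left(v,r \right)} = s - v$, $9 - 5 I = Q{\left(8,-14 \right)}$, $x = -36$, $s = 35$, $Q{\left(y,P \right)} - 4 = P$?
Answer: $- \frac{18566}{5} \approx -3713.2$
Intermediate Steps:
$Q{\left(y,P \right)} = 4 + P$
$I = \frac{19}{5}$ ($I = \frac{9}{5} - \frac{4 - 14}{5} = \frac{9}{5} - -2 = \frac{9}{5} + 2 = \frac{19}{5} \approx 3.8$)
$N = - \frac{23}{36}$ ($N = \frac{23}{-36} = 23 \left(- \frac{1}{36}\right) = - \frac{23}{36} \approx -0.63889$)
$O{\left(v,r \right)} = 35 - v$
$-3682 - O{\left(I,N \right)} = -3682 - \left(35 - \frac{19}{5}\right) = -3682 - \frac{156}{5} = - \frac{18566}{5}$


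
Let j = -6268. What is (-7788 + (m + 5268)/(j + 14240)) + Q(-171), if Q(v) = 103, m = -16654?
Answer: -30638103/3986 ≈ -7686.4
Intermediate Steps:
(-7788 + (m + 5268)/(j + 14240)) + Q(-171) = (-7788 + (-16654 + 5268)/(-6268 + 14240)) + 103 = (-7788 - 11386/7972) + 103 = (-7788 - 11386*1/7972) + 103 = (-7788 - 5693/3986) + 103 = -31048661/3986 + 103 = -30638103/3986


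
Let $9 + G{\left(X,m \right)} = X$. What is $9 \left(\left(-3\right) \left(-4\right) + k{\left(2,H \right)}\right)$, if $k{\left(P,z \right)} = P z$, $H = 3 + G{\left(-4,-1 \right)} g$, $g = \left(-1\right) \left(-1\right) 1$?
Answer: $-72$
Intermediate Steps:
$G{\left(X,m \right)} = -9 + X$
$g = 1$ ($g = 1 \cdot 1 = 1$)
$H = -10$ ($H = 3 + \left(-9 - 4\right) 1 = 3 - 13 = -10$)
$9 \left(\left(-3\right) \left(-4\right) + k{\left(2,H \right)}\right) = 9 \left(\left(-3\right) \left(-4\right) + 2 \left(-10\right)\right) = 9 \left(12 - 20\right) = 9 \left(-8\right) = -72$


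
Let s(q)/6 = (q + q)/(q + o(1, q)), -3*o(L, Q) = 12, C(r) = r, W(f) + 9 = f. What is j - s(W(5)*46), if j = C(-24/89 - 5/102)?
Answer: -5147027/426666 ≈ -12.063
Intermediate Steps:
W(f) = -9 + f
o(L, Q) = -4 (o(L, Q) = -⅓*12 = -4)
j = -2893/9078 (j = -24/89 - 5/102 = -2893/9078 ≈ -0.31868)
s(q) = 12*q/(-4 + q) (s(q) = 6*((q + q)/(q - 4)) = 6*((2*q)/(-4 + q)) = 6*(2*q/(-4 + q)) = 12*q/(-4 + q))
j - s(W(5)*46) = -2893/9078 - 12*(-9 + 5)*46/(-4 + (-9 + 5)*46) = -2893/9078 - 12*(-4*46)/(-4 - 4*46) = -2893/9078 - 12*(-184)/(-4 - 184) = -2893/9078 - 12*(-184)/(-188) = -2893/9078 - 12*(-184)*(-1)/188 = -2893/9078 - 1*552/47 = -2893/9078 - 552/47 = -5147027/426666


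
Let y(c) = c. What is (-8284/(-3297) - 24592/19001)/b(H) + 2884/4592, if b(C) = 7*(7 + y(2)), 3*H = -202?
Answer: 419029032673/647261540604 ≈ 0.64739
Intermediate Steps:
H = -202/3 (H = (1/3)*(-202) = -202/3 ≈ -67.333)
b(C) = 63 (b(C) = 7*(7 + 2) = 7*9 = 63)
(-8284/(-3297) - 24592/19001)/b(H) + 2884/4592 = (-8284/(-3297) - 24592/19001)/63 + 2884/4592 = (-8284*(-1/3297) - 24592*1/19001)*(1/63) + 2884*(1/4592) = (8284/3297 - 24592/19001)*(1/63) + 103/164 = (76324460/62646297)*(1/63) + 103/164 = 76324460/3946716711 + 103/164 = 419029032673/647261540604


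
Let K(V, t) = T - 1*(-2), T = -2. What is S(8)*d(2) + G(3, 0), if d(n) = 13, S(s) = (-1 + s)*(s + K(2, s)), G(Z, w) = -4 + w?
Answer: 724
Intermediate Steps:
K(V, t) = 0 (K(V, t) = -2 - 1*(-2) = -2 + 2 = 0)
S(s) = s*(-1 + s) (S(s) = (-1 + s)*(s + 0) = (-1 + s)*s = s*(-1 + s))
S(8)*d(2) + G(3, 0) = (8*(-1 + 8))*13 + (-4 + 0) = (8*7)*13 - 4 = 56*13 - 4 = 728 - 4 = 724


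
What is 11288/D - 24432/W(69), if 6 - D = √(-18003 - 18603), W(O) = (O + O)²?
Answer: 5480204/9691809 + 5644*I*√36606/18321 ≈ 0.56545 + 58.94*I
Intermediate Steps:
W(O) = 4*O² (W(O) = (2*O)² = 4*O²)
D = 6 - I*√36606 (D = 6 - √(-18003 - 18603) = 6 - √(-36606) = 6 - I*√36606 ≈ 6.0 - 191.33*I)
11288/D - 24432/W(69) = 11288/(6 - I*√36606) - 24432/(4*69²) = 11288/(6 - I*√36606) - 24432/(4*4761) = 11288/(6 - I*√36606) - 24432/19044 = 11288/(6 - I*√36606) - 24432*1/19044 = 11288/(6 - I*√36606) - 2036/1587 = -2036/1587 + 11288/(6 - I*√36606)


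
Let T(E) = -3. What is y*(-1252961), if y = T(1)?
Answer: 3758883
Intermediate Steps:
y = -3
y*(-1252961) = -3*(-1252961) = 3758883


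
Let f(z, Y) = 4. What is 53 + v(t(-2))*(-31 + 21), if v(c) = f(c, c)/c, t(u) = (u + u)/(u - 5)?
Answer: -17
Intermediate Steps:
t(u) = 2*u/(-5 + u) (t(u) = (2*u)/(-5 + u) = 2*u/(-5 + u))
v(c) = 4/c
53 + v(t(-2))*(-31 + 21) = 53 + (4/((2*(-2)/(-5 - 2))))*(-31 + 21) = 53 + (4/((2*(-2)/(-7))))*(-10) = 53 + (4/((2*(-2)*(-1/7))))*(-10) = 53 + (4/(4/7))*(-10) = 53 + (4*(7/4))*(-10) = 53 + 7*(-10) = 53 - 70 = -17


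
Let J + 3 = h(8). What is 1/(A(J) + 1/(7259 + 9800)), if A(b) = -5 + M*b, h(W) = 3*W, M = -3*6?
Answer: -17059/6533596 ≈ -0.0026110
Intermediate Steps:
M = -18
J = 21 (J = -3 + 3*8 = -3 + 24 = 21)
A(b) = -5 - 18*b
1/(A(J) + 1/(7259 + 9800)) = 1/((-5 - 18*21) + 1/(7259 + 9800)) = 1/((-5 - 378) + 1/17059) = 1/(-383 + 1/17059) = 1/(-6533596/17059) = -17059/6533596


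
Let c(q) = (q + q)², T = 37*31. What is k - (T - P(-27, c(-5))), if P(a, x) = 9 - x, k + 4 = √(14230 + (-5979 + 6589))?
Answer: -1242 + 2*√3710 ≈ -1120.2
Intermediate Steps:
k = -4 + 2*√3710 (k = -4 + √(14230 + (-5979 + 6589)) = -4 + √(14230 + 610) = -4 + √14840 = -4 + 2*√3710 ≈ 117.82)
T = 1147
c(q) = 4*q² (c(q) = (2*q)² = 4*q²)
k - (T - P(-27, c(-5))) = (-4 + 2*√3710) - (1147 - (9 - 4*(-5)²)) = (-4 + 2*√3710) - (1147 - (9 - 4*25)) = (-4 + 2*√3710) - (1147 - (9 - 1*100)) = (-4 + 2*√3710) - (1147 - (9 - 100)) = (-4 + 2*√3710) - (1147 - 1*(-91)) = (-4 + 2*√3710) - (1147 + 91) = (-4 + 2*√3710) - 1*1238 = (-4 + 2*√3710) - 1238 = -1242 + 2*√3710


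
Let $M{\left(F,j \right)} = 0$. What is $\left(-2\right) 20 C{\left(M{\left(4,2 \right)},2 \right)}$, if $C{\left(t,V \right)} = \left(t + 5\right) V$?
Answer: $-400$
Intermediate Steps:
$C{\left(t,V \right)} = V \left(5 + t\right)$ ($C{\left(t,V \right)} = \left(5 + t\right) V = V \left(5 + t\right)$)
$\left(-2\right) 20 C{\left(M{\left(4,2 \right)},2 \right)} = \left(-2\right) 20 \cdot 2 \left(5 + 0\right) = - 40 \cdot 2 \cdot 5 = \left(-40\right) 10 = -400$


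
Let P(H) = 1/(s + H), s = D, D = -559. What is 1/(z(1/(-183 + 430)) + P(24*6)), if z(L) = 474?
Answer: 415/196709 ≈ 0.0021097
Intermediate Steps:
s = -559
P(H) = 1/(-559 + H)
1/(z(1/(-183 + 430)) + P(24*6)) = 1/(474 + 1/(-559 + 24*6)) = 1/(474 + 1/(-559 + 144)) = 1/(474 + 1/(-415)) = 1/(474 - 1/415) = 1/(196709/415) = 415/196709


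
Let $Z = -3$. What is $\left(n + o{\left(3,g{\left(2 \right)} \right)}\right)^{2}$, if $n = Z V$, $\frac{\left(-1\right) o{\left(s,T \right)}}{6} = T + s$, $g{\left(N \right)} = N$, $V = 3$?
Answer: $1521$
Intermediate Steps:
$o{\left(s,T \right)} = - 6 T - 6 s$ ($o{\left(s,T \right)} = - 6 \left(T + s\right) = - 6 T - 6 s$)
$n = -9$ ($n = \left(-3\right) 3 = -9$)
$\left(n + o{\left(3,g{\left(2 \right)} \right)}\right)^{2} = \left(-9 - 30\right)^{2} = \left(-39\right)^{2} = 1521$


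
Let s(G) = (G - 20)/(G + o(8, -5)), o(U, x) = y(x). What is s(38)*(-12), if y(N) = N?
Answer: -72/11 ≈ -6.5455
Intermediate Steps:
o(U, x) = x
s(G) = (-20 + G)/(-5 + G) (s(G) = (G - 20)/(G - 5) = (-20 + G)/(-5 + G))
s(38)*(-12) = ((-20 + 38)/(-5 + 38))*(-12) = (18/33)*(-12) = ((1/33)*18)*(-12) = (6/11)*(-12) = -72/11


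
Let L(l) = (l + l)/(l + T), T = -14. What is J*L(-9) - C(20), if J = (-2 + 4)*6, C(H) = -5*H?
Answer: 2516/23 ≈ 109.39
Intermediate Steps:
J = 12 (J = 2*6 = 12)
L(l) = 2*l/(-14 + l) (L(l) = (l + l)/(l - 14) = (2*l)/(-14 + l) = 2*l/(-14 + l))
J*L(-9) - C(20) = 12*(2*(-9)/(-14 - 9)) - (-5)*20 = 12*(2*(-9)/(-23)) - 1*(-100) = 12*(2*(-9)*(-1/23)) + 100 = 12*(18/23) + 100 = 216/23 + 100 = 2516/23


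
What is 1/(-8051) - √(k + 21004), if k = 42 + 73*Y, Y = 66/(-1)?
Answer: -1/8051 - 2*√4057 ≈ -127.39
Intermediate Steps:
Y = -66 (Y = 66*(-1) = -66)
k = -4776 (k = 42 + 73*(-66) = 42 - 4818 = -4776)
1/(-8051) - √(k + 21004) = 1/(-8051) - √(-4776 + 21004) = -1/8051 - √16228 = -1/8051 - 2*√4057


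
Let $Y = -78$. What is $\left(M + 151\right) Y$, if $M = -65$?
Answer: $-6708$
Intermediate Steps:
$\left(M + 151\right) Y = \left(-65 + 151\right) \left(-78\right) = 86 \left(-78\right) = -6708$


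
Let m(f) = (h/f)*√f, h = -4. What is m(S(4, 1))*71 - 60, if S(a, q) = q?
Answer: -344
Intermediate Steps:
m(f) = -4/√f (m(f) = (-4/f)*√f = -4/√f)
m(S(4, 1))*71 - 60 = -4/√1*71 - 60 = -4*1*71 - 60 = -4*71 - 60 = -284 - 60 = -344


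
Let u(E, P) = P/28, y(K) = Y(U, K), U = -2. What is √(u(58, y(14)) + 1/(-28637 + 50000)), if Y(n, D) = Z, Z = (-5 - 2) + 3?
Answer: 2*I*√798399399/149541 ≈ 0.3779*I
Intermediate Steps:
Z = -4 (Z = -7 + 3 = -4)
Y(n, D) = -4
y(K) = -4
u(E, P) = P/28 (u(E, P) = P*(1/28) = P/28)
√(u(58, y(14)) + 1/(-28637 + 50000)) = √((1/28)*(-4) + 1/(-28637 + 50000)) = √(-⅐ + 1/21363) = √(-21356/149541) = 2*I*√798399399/149541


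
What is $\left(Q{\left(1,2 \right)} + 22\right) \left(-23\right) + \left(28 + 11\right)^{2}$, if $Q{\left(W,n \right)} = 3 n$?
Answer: $877$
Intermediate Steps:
$\left(Q{\left(1,2 \right)} + 22\right) \left(-23\right) + \left(28 + 11\right)^{2} = \left(3 \cdot 2 + 22\right) \left(-23\right) + \left(28 + 11\right)^{2} = \left(6 + 22\right) \left(-23\right) + 39^{2} = 28 \left(-23\right) + 1521 = -644 + 1521 = 877$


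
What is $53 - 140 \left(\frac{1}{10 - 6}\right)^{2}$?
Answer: $\frac{177}{4} \approx 44.25$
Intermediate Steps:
$53 - 140 \left(\frac{1}{10 - 6}\right)^{2} = 53 - 140 \left(\frac{1}{4}\right)^{2} = 53 - \frac{140}{16} = 53 - \frac{35}{4} = \frac{177}{4}$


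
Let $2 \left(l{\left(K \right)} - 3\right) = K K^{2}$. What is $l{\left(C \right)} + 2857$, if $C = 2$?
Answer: $2864$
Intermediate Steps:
$l{\left(K \right)} = 3 + \frac{K^{3}}{2}$ ($l{\left(K \right)} = 3 + \frac{K K^{2}}{2} = 3 + \frac{K^{3}}{2}$)
$l{\left(C \right)} + 2857 = \left(3 + \frac{2^{3}}{2}\right) + 2857 = \left(3 + \frac{1}{2} \cdot 8\right) + 2857 = \left(3 + 4\right) + 2857 = 7 + 2857 = 2864$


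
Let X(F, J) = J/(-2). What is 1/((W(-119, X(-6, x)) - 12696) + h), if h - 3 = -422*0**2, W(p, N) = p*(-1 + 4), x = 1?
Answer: -1/13050 ≈ -7.6628e-5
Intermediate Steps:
X(F, J) = -J/2 (X(F, J) = J*(-1/2) = -J/2)
W(p, N) = 3*p (W(p, N) = p*3 = 3*p)
h = 3 (h = 3 - 422*0**2 = 3 - 422*0 = 3 + 0 = 3)
1/((W(-119, X(-6, x)) - 12696) + h) = 1/((3*(-119) - 12696) + 3) = 1/((-357 - 12696) + 3) = 1/(-13053 + 3) = 1/(-13050) = -1/13050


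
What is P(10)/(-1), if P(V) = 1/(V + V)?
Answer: -1/20 ≈ -0.050000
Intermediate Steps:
P(V) = 1/(2*V)
P(10)/(-1) = ((½)/10)/(-1) = -1/(2*10) = -1*1/20 = -1/20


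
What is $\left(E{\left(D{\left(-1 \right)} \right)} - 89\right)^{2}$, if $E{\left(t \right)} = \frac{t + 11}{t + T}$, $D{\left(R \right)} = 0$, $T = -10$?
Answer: $\frac{811801}{100} \approx 8118.0$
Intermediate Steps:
$E{\left(t \right)} = \frac{11 + t}{-10 + t}$ ($E{\left(t \right)} = \frac{t + 11}{t - 10} = \frac{11 + t}{-10 + t}$)
$\left(E{\left(D{\left(-1 \right)} \right)} - 89\right)^{2} = \left(\frac{11 + 0}{-10 + 0} - 89\right)^{2} = \left(\frac{1}{-10} \cdot 11 - 89\right)^{2} = \left(\left(- \frac{1}{10}\right) 11 - 89\right)^{2} = \left(- \frac{11}{10} - 89\right)^{2} = \left(- \frac{901}{10}\right)^{2} = \frac{811801}{100}$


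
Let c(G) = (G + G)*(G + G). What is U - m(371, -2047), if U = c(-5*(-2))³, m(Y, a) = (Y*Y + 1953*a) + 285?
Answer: 67859865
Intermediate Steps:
c(G) = 4*G² (c(G) = (2*G)*(2*G) = 4*G²)
m(Y, a) = 285 + Y² + 1953*a (m(Y, a) = (Y² + 1953*a) + 285 = 285 + Y² + 1953*a)
U = 64000000 (U = (4*(-5*(-2))²)³ = (4*10²)³ = (4*100)³ = 400³ = 64000000)
U - m(371, -2047) = 64000000 - (285 + 371² + 1953*(-2047)) = 64000000 - (285 + 137641 - 3997791) = 64000000 - 1*(-3859865) = 64000000 + 3859865 = 67859865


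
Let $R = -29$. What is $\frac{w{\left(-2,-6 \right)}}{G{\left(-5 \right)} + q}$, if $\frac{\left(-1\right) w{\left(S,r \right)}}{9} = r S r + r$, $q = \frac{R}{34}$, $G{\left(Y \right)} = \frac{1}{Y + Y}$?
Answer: $- \frac{2210}{3} \approx -736.67$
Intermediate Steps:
$G{\left(Y \right)} = \frac{1}{2 Y}$
$q = - \frac{29}{34} \approx -0.85294$
$w{\left(S,r \right)} = - 9 r - 9 S r^{2}$ ($w{\left(S,r \right)} = - 9 \left(r S r + r\right) = - 9 \left(S r r + r\right) = - 9 \left(S r^{2} + r\right) = - 9 \left(r + S r^{2}\right) = - 9 r - 9 S r^{2}$)
$\frac{w{\left(-2,-6 \right)}}{G{\left(-5 \right)} + q} = \frac{\left(-9\right) \left(-6\right) \left(1 - -12\right)}{\frac{1}{2 \left(-5\right)} - \frac{29}{34}} = \frac{\left(-9\right) \left(-6\right) \left(1 + 12\right)}{\frac{1}{2} \left(- \frac{1}{5}\right) - \frac{29}{34}} = \frac{\left(-9\right) \left(-6\right) 13}{- \frac{1}{10} - \frac{29}{34}} = \frac{702}{- \frac{81}{85}} = 702 \left(- \frac{85}{81}\right) = - \frac{2210}{3}$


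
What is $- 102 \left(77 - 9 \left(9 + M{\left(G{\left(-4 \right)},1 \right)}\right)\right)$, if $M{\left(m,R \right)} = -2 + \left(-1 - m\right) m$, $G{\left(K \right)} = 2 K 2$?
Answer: $-221748$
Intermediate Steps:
$G{\left(K \right)} = 4 K$
$M{\left(m,R \right)} = -2 + m \left(-1 - m\right)$
$- 102 \left(77 - 9 \left(9 + M{\left(G{\left(-4 \right)},1 \right)}\right)\right) = - 102 \left(77 - 9 \left(9 - \left(2 - 16 + \left(4 \left(-4\right)\right)^{2}\right)\right)\right) = - 102 \left(77 - 9 \left(9 - 242\right)\right) = - 102 \left(77 - -2097\right) = - 102 \left(77 + 2097\right) = \left(-102\right) 2174 = -221748$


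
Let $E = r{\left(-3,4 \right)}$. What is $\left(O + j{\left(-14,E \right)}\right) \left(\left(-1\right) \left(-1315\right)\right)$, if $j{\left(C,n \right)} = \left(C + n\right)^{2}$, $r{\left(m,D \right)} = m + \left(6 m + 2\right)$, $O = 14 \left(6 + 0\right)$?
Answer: $1542495$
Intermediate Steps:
$O = 84$ ($O = 14 \cdot 6 = 84$)
$r{\left(m,D \right)} = 2 + 7 m$ ($r{\left(m,D \right)} = m + \left(2 + 6 m\right) = 2 + 7 m$)
$E = -19$ ($E = 2 + 7 \left(-3\right) = 2 - 21 = -19$)
$\left(O + j{\left(-14,E \right)}\right) \left(\left(-1\right) \left(-1315\right)\right) = \left(84 + \left(-14 - 19\right)^{2}\right) \left(\left(-1\right) \left(-1315\right)\right) = \left(84 + \left(-33\right)^{2}\right) 1315 = \left(84 + 1089\right) 1315 = 1173 \cdot 1315 = 1542495$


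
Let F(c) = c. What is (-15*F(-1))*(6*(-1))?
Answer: -90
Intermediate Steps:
(-15*F(-1))*(6*(-1)) = (-15*(-1))*(6*(-1)) = 15*(-6) = -90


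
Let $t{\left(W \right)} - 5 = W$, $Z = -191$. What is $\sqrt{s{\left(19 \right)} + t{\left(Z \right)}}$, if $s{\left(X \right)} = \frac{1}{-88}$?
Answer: $\frac{i \sqrt{360118}}{44} \approx 13.639 i$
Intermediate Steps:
$t{\left(W \right)} = 5 + W$
$s{\left(X \right)} = - \frac{1}{88}$
$\sqrt{s{\left(19 \right)} + t{\left(Z \right)}} = \sqrt{- \frac{1}{88} + \left(5 - 191\right)} = \sqrt{- \frac{1}{88} - 186} = \sqrt{- \frac{16369}{88}} = \frac{i \sqrt{360118}}{44}$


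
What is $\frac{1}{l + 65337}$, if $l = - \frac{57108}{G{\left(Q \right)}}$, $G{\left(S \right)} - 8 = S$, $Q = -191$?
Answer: $\frac{61}{4004593} \approx 1.5233 \cdot 10^{-5}$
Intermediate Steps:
$G{\left(S \right)} = 8 + S$
$l = \frac{19036}{61}$ ($l = - \frac{57108}{8 - 191} = - \frac{57108}{-183} = \left(-57108\right) \left(- \frac{1}{183}\right) = \frac{19036}{61} \approx 312.07$)
$\frac{1}{l + 65337} = \frac{1}{\frac{19036}{61} + 65337} = \frac{1}{\frac{4004593}{61}} = \frac{61}{4004593}$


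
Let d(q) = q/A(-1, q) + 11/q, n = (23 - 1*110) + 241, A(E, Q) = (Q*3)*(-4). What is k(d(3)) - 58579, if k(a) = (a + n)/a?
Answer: -2517006/43 ≈ -58535.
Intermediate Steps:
A(E, Q) = -12*Q (A(E, Q) = (3*Q)*(-4) = -12*Q)
n = 154 (n = (23 - 110) + 241 = -87 + 241 = 154)
d(q) = -1/12 + 11/q (d(q) = q/((-12*q)) + 11/q = q*(-1/(12*q)) + 11/q = -1/12 + 11/q)
k(a) = (154 + a)/a (k(a) = (a + 154)/a = (154 + a)/a)
k(d(3)) - 58579 = (154 + (1/12)*(132 - 1*3)/3)/(((1/12)*(132 - 1*3)/3)) - 58579 = (154 + (1/12)*(⅓)*(132 - 3))/(((1/12)*(⅓)*(132 - 3))) - 58579 = (154 + (1/12)*(⅓)*129)/(((1/12)*(⅓)*129)) - 58579 = (154 + 43/12)/(43/12) - 58579 = (12/43)*(1891/12) - 58579 = 1891/43 - 58579 = -2517006/43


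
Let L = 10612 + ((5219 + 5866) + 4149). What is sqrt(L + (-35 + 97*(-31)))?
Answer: 2*sqrt(5701) ≈ 151.01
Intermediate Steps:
L = 25846 (L = 10612 + (11085 + 4149) = 10612 + 15234 = 25846)
sqrt(L + (-35 + 97*(-31))) = sqrt(25846 + (-35 + 97*(-31))) = sqrt(25846 + (-35 - 3007)) = sqrt(25846 - 3042) = sqrt(22804) = 2*sqrt(5701)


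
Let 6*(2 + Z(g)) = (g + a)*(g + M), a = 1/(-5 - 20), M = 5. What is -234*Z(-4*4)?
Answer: -160329/25 ≈ -6413.2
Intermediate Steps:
a = -1/25 (a = 1/(-25) = -1/25 ≈ -0.040000)
Z(g) = -2 + (5 + g)*(-1/25 + g)/6 (Z(g) = -2 + ((g - 1/25)*(g + 5))/6 = -2 + ((-1/25 + g)*(5 + g))/6 = -2 + ((5 + g)*(-1/25 + g))/6 = -2 + (5 + g)*(-1/25 + g)/6)
-234*Z(-4*4) = -234*(-61/30 + (-4*4)²/6 + 62*(-4*4)/75) = -234*(-61/30 + (⅙)*(-16)² + (62/75)*(-16)) = -234*(-61/30 + (⅙)*256 - 992/75) = -234*(-61/30 + 128/3 - 992/75) = -234*4111/150 = -160329/25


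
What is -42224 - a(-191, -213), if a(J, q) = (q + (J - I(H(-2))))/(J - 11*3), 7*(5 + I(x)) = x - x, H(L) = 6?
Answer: -1351225/32 ≈ -42226.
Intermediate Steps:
I(x) = -5 (I(x) = -5 + (x - x)/7 = -5 + (⅐)*0 = -5 + 0 = -5)
a(J, q) = (5 + J + q)/(-33 + J) (a(J, q) = (q + (J - 1*(-5)))/(J - 11*3) = (q + (J + 5))/(J - 33) = (q + (5 + J))/(-33 + J) = (5 + J + q)/(-33 + J))
-42224 - a(-191, -213) = -42224 - (5 - 191 - 213)/(-33 - 191) = -42224 - (-399)/(-224) = -42224 - (-1)*(-399)/224 = -42224 - 1*57/32 = -42224 - 57/32 = -1351225/32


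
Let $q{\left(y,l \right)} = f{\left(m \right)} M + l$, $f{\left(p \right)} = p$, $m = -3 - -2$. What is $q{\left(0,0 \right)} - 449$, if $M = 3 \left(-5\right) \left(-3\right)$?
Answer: $-494$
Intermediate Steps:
$m = -1$ ($m = -3 + 2 = -1$)
$M = 45$ ($M = \left(-15\right) \left(-3\right) = 45$)
$q{\left(y,l \right)} = -45 + l$ ($q{\left(y,l \right)} = \left(-1\right) 45 + l = -45 + l$)
$q{\left(0,0 \right)} - 449 = \left(-45 + 0\right) - 449 = -45 - 449 = -494$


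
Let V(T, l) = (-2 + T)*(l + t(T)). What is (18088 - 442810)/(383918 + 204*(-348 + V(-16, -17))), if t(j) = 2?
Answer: -212361/184003 ≈ -1.1541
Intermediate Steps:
V(T, l) = (-2 + T)*(2 + l) (V(T, l) = (-2 + T)*(l + 2) = (-2 + T)*(2 + l))
(18088 - 442810)/(383918 + 204*(-348 + V(-16, -17))) = (18088 - 442810)/(383918 + 204*(-348 + (-4 - 2*(-17) + 2*(-16) - 16*(-17)))) = -424722/(383918 + 204*(-348 + (-4 + 34 - 32 + 272))) = -424722/(383918 + 204*(-348 + 270)) = -424722/(383918 + 204*(-78)) = -424722/(383918 - 15912) = -424722/368006 = -424722*1/368006 = -212361/184003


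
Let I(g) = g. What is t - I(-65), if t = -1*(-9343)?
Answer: 9408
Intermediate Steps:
t = 9343
t - I(-65) = 9343 - 1*(-65) = 9343 + 65 = 9408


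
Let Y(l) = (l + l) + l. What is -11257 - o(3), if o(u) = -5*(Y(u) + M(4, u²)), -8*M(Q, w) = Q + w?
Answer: -89761/8 ≈ -11220.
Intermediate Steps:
Y(l) = 3*l (Y(l) = 2*l + l = 3*l)
M(Q, w) = -Q/8 - w/8 (M(Q, w) = -(Q + w)/8 = -Q/8 - w/8)
o(u) = 5/2 - 15*u + 5*u²/8 (o(u) = -5*(3*u + (-⅛*4 - u²/8)) = -5*(3*u + (-½ - u²/8)) = -5*(-½ + 3*u - u²/8) = 5/2 - 15*u + 5*u²/8)
-11257 - o(3) = -11257 - (5/2 - 15*3 + (5/8)*3²) = -11257 - (5/2 - 45 + (5/8)*9) = -11257 - (5/2 - 45 + 45/8) = -11257 - 1*(-295/8) = -11257 + 295/8 = -89761/8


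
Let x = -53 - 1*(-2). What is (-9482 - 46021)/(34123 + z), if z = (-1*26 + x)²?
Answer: -55503/40052 ≈ -1.3858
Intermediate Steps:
x = -51 (x = -53 + 2 = -51)
z = 5929 (z = (-1*26 - 51)² = (-26 - 51)² = (-77)² = 5929)
(-9482 - 46021)/(34123 + z) = (-9482 - 46021)/(34123 + 5929) = -55503/40052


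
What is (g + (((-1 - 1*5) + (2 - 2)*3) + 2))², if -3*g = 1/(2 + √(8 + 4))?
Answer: (47 + √3)²/144 ≈ 16.492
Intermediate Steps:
g = -1/(3*(2 + 2*√3)) (g = -1/(3*(2 + √(8 + 4))) = -1/(3*(2 + √12)) = -1/(3*(2 + 2*√3)) ≈ -0.061004)
(g + (((-1 - 1*5) + (2 - 2)*3) + 2))² = ((1/12 - √3/12) + (((-1 - 1*5) + (2 - 2)*3) + 2))² = ((1/12 - √3/12) + (((-1 - 5) + 0*3) + 2))² = ((1/12 - √3/12) + ((-6 + 0) + 2))² = ((1/12 - √3/12) + (-6 + 2))² = ((1/12 - √3/12) - 4)² = (-47/12 - √3/12)²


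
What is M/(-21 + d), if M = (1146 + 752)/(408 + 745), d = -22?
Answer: -1898/49579 ≈ -0.038282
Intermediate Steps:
M = 1898/1153 ≈ 1.6461
M/(-21 + d) = 1898/(1153*(-21 - 22)) = (1898/1153)/(-43) = (1898/1153)*(-1/43) = -1898/49579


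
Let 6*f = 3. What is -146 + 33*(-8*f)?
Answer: -278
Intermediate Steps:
f = ½ (f = (⅙)*3 = ½ ≈ 0.50000)
-146 + 33*(-8*f) = -146 + 33*(-8*½) = -146 + 33*(-4) = -146 - 132 = -278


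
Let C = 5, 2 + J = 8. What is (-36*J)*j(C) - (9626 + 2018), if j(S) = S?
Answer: -12724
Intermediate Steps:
J = 6 (J = -2 + 8 = 6)
(-36*J)*j(C) - (9626 + 2018) = -36*6*5 - (9626 + 2018) = -216*5 - 1*11644 = -1080 - 11644 = -12724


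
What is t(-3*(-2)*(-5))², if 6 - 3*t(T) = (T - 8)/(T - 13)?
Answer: 48400/16641 ≈ 2.9085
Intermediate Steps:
t(T) = 2 - (-8 + T)/(3*(-13 + T)) (t(T) = 2 - (T - 8)/(3*(T - 13)) = 2 - (-8 + T)/(3*(-13 + T)))
t(-3*(-2)*(-5))² = (5*(-14 - 3*(-2)*(-5))/(3*(-13 - 3*(-2)*(-5))))² = (5*(-14 + 6*(-5))/(3*(-13 + 6*(-5))))² = (5*(-14 - 30)/(3*(-13 - 30)))² = ((5/3)*(-44)/(-43))² = ((5/3)*(-1/43)*(-44))² = (220/129)² = 48400/16641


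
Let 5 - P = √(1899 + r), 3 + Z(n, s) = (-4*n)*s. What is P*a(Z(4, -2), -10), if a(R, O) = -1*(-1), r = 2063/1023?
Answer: 5 - 2*√497367255/1023 ≈ -38.601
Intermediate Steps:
r = 2063/1023 (r = 2063*(1/1023) = 2063/1023 ≈ 2.0166)
Z(n, s) = -3 - 4*n*s (Z(n, s) = -3 + (-4*n)*s = -3 - 4*n*s)
P = 5 - 2*√497367255/1023 (P = 5 - √(1899 + 2063/1023) = 5 - √(1944740/1023) = 5 - 2*√497367255/1023 ≈ -38.601)
a(R, O) = 1
P*a(Z(4, -2), -10) = (5 - 2*√497367255/1023)*1 = 5 - 2*√497367255/1023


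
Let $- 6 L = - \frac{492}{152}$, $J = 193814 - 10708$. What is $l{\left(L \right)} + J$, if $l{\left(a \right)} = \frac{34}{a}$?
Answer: $\frac{7509930}{41} \approx 1.8317 \cdot 10^{5}$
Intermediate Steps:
$J = 183106$ ($J = 193814 - 10708 = 183106$)
$L = \frac{41}{76}$ ($L = - \frac{\left(-492\right) \frac{1}{152}}{6} = \left(- \frac{1}{6}\right) \left(- \frac{123}{38}\right) = \frac{41}{76} \approx 0.53947$)
$l{\left(L \right)} + J = \frac{34}{\frac{41}{76}} + 183106 = 34 \cdot \frac{76}{41} + 183106 = \frac{2584}{41} + 183106 = \frac{7509930}{41}$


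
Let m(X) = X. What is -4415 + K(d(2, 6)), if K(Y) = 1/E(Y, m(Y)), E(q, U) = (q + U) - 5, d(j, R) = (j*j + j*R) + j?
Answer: -136864/31 ≈ -4415.0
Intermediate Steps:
d(j, R) = j + j² + R*j (d(j, R) = (j² + R*j) + j = j + j² + R*j)
E(q, U) = -5 + U + q (E(q, U) = (U + q) - 5 = -5 + U + q)
K(Y) = 1/(-5 + 2*Y) (K(Y) = 1/(-5 + Y + Y) = 1/(-5 + 2*Y))
-4415 + K(d(2, 6)) = -4415 + 1/(-5 + 2*(2*(1 + 6 + 2))) = -4415 + 1/(-5 + 2*(2*9)) = -4415 + 1/(-5 + 2*18) = -4415 + 1/(-5 + 36) = -4415 + 1/31 = -136864/31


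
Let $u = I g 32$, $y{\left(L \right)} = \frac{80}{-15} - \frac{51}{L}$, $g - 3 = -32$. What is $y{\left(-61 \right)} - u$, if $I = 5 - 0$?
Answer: $\frac{848297}{183} \approx 4635.5$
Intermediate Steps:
$g = -29$ ($g = 3 - 32 = -29$)
$I = 5$ ($I = 5 + 0 = 5$)
$y{\left(L \right)} = - \frac{16}{3} - \frac{51}{L}$ ($y{\left(L \right)} = 80 \left(- \frac{1}{15}\right) - \frac{51}{L} = - \frac{16}{3} - \frac{51}{L}$)
$u = -4640$ ($u = 5 \left(-29\right) 32 = \left(-145\right) 32 = -4640$)
$y{\left(-61 \right)} - u = \left(- \frac{16}{3} - \frac{51}{-61}\right) - -4640 = \left(- \frac{16}{3} - - \frac{51}{61}\right) + 4640 = \left(- \frac{16}{3} + \frac{51}{61}\right) + 4640 = - \frac{823}{183} + 4640 = \frac{848297}{183}$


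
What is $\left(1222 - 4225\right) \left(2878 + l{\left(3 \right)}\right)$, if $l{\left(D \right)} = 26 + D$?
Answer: $-8729721$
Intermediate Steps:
$\left(1222 - 4225\right) \left(2878 + l{\left(3 \right)}\right) = \left(1222 - 4225\right) \left(2878 + \left(26 + 3\right)\right) = - 3003 \left(2878 + 29\right) = \left(-3003\right) 2907 = -8729721$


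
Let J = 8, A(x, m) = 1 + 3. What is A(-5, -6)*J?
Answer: 32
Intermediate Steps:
A(x, m) = 4
A(-5, -6)*J = 4*8 = 32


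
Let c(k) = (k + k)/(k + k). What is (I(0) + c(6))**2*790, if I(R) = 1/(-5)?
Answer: 2528/5 ≈ 505.60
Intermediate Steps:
c(k) = 1 (c(k) = (2*k)/((2*k)) = (2*k)*(1/(2*k)) = 1)
I(R) = -1/5
(I(0) + c(6))**2*790 = (-1/5 + 1)**2*790 = (4/5)**2*790 = (16/25)*790 = 2528/5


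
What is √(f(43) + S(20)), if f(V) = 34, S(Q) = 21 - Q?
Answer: √35 ≈ 5.9161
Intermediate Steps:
√(f(43) + S(20)) = √(34 + (21 - 1*20)) = √(34 + (21 - 20)) = √(34 + 1) = √35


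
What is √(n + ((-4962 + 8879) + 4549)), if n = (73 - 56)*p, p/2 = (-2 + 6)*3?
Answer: 3*√986 ≈ 94.202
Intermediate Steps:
p = 24 (p = 2*((-2 + 6)*3) = 2*(4*3) = 2*12 = 24)
n = 408 (n = (73 - 56)*24 = 17*24 = 408)
√(n + ((-4962 + 8879) + 4549)) = √(408 + ((-4962 + 8879) + 4549)) = √(408 + (3917 + 4549)) = √(408 + 8466) = √8874 = 3*√986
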